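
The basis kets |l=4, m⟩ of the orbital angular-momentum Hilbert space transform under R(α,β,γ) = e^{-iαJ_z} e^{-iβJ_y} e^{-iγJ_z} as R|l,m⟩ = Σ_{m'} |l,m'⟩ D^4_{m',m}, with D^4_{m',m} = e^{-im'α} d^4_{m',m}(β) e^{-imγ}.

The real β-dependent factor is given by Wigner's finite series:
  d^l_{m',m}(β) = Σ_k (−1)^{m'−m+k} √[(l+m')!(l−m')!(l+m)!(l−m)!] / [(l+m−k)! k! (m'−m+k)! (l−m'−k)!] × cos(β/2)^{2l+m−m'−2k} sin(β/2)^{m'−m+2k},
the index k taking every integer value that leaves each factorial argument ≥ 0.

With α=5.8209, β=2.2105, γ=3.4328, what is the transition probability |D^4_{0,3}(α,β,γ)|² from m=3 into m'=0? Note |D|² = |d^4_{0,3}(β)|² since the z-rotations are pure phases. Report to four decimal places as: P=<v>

P=0.2079

First d^4_{0,3}(β=2.2105), then the phase factors e^{-i(0)α} and e^{-i(3)γ}:
Half-angle: c=0.448911, s=0.893576. N=√(24·24·5040·1)=1703.830978
The bounds max(0,m−m')=3 and min(l+m,l−m')=4 give 2 terms
  k=3: (−1)^0·1703.8310/(144)·0.4489^5·0.8936^3 = +0.153908
  k=4: (−1)^1·1703.8310/(144)·0.4489^3·0.8936^5 = -0.609823
d^4_{0,3}(2.2105) = +0.153908 -0.609823 = -0.455915
|D^4_{0,3}|² = |d^4_{0,3}(β)|² = (-0.455915)² = 0.207858 (the z-rotation phases have unit modulus)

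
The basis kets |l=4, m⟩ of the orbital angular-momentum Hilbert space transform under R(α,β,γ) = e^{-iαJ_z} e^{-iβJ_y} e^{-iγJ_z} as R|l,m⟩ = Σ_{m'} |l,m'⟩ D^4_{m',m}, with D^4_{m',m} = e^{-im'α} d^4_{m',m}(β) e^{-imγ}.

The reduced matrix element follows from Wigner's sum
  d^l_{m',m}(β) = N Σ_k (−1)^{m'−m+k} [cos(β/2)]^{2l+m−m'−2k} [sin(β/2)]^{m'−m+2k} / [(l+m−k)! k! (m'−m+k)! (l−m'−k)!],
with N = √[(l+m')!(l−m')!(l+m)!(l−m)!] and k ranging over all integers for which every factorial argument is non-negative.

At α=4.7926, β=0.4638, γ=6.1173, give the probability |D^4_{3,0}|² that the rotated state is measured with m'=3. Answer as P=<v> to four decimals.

P=0.0140

D^4_{3,0}(4.7926,0.4638,6.1173) = e^{-i·3·4.7926}·d^4_{3,0}(0.4638)·e^{-i·0·6.1173}. Compute d first:
Half-angle: c=0.973231, s=0.229827. N=√(5040·1·24·24)=1703.830978
The bounds max(0,m−m')=0 and min(l+m,l−m')=1 give 2 terms
  k=0: (−1)^3·1703.8310/(144)·0.9732^5·0.2298^3 = -0.125415
  k=1: (−1)^4·1703.8310/(144)·0.9732^3·0.2298^5 = +0.006994
d^4_{3,0}(0.4638) = -0.125415 +0.006994 = -0.118421
|D^4_{3,0}|² = |d^4_{3,0}(β)|² = (-0.118421)² = 0.014023 (the z-rotation phases have unit modulus)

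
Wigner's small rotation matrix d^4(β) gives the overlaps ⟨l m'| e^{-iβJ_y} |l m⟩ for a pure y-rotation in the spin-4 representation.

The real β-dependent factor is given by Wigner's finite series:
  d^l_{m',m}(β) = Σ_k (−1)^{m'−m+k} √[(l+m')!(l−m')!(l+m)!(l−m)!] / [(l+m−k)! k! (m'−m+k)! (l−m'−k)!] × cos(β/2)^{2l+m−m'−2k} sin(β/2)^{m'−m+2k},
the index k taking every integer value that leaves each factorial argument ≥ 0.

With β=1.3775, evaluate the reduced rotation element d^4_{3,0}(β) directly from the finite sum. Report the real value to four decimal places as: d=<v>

d=-0.2685

d^4_{3,0}(β=1.3775) via Wigner's sum:
c=cos(1.3775/2)=0.772041, s=sin(1.3775/2)=0.635573; N=√[5040·1·24·24]=1703.830978
The bounds max(0,m−m')=0 and min(l+m,l−m')=1 give 2 terms
  k=0: (−1)^3·1703.8310/(144)·0.7720^5·0.6356^3 = -0.833224
  k=1: (−1)^4·1703.8310/(144)·0.7720^3·0.6356^5 = +0.564691
d^4_{3,0}(1.3775) = -0.833224 +0.564691 = -0.268532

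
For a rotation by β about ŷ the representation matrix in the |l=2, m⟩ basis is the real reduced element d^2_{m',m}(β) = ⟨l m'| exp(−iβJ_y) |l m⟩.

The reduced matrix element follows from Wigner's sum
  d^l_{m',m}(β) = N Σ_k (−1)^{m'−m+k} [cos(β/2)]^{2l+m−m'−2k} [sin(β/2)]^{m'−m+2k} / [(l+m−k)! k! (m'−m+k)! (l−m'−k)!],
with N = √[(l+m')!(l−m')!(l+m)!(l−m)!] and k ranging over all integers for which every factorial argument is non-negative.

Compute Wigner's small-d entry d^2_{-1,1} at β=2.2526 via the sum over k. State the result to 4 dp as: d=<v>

d=-0.2122

d^2_{-1,1}(β=2.2526) via Wigner's sum:
With c≡cos(β/2)=0.430003 and s≡sin(β/2)=0.902827, N=[1·6·6·1]^{1/2}=6.000000
k: max(0,(1)−(-1))=2 … min(2+(1),2−(-1))=3
  k=2: (−1)^0·6.0000/(2)·0.4300^2·0.9028^2 = +0.452141
  k=3: (−1)^1·6.0000/(6)·0.4300^0·0.9028^4 = -0.664384
d^2_{-1,1}(2.2526) = +0.452141 -0.664384 = -0.212242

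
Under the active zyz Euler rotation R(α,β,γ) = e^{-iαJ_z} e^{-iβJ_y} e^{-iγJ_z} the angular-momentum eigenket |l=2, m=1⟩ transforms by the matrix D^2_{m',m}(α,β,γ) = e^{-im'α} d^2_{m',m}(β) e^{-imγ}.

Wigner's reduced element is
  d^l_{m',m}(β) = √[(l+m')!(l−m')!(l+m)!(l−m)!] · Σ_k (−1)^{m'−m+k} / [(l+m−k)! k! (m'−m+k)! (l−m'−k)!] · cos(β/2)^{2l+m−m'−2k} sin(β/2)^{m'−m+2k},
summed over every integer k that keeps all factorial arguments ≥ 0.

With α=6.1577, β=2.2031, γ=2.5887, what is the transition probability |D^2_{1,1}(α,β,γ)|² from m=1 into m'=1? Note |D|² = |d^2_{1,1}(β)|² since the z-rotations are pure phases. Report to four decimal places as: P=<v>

P=0.1991

First d^2_{1,1}(β=2.2031), then the phase factors e^{-i(1)α} and e^{-i(1)γ}:
With c≡cos(β/2)=0.452214 and s≡sin(β/2)=0.891909, N=[6·1·6·1]^{1/2}=6.000000
k∈{0,1} keeps every argument non-negative
  k=0: (−1)^0·6.0000/(6)·0.4522^4·0.8919^0 = +0.041819
  k=1: (−1)^1·6.0000/(2)·0.4522^2·0.8919^2 = -0.488035
d^2_{1,1}(2.2031) = +0.041819 -0.488035 = -0.446216
|D^2_{1,1}|² = |d^2_{1,1}(β)|² = (-0.446216)² = 0.199109 (the z-rotation phases have unit modulus)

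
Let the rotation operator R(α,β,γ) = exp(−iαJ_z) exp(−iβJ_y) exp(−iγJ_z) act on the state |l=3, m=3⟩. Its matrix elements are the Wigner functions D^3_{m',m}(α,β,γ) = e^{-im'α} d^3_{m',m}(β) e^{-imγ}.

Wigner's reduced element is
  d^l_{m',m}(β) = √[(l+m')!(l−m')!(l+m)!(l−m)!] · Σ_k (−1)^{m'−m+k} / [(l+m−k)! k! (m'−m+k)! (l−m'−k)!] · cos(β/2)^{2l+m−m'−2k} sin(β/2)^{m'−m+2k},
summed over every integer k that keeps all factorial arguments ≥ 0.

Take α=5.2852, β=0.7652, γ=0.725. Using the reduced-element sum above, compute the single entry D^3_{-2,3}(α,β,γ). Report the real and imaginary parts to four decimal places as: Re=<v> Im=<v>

Re=-0.0085 Im=0.0141

First d^3_{-2,3}(β=0.7652), then the phase factors e^{-i(-2)α} and e^{-i(3)γ}:
With c≡cos(β/2)=0.927697 and s≡sin(β/2)=0.373334, N=[1·120·720·1]^{1/2}=293.938769
k∈{5} keeps every argument non-negative
  k=5: (−1)^0·293.9388/(120)·0.9277^1·0.3733^5 = +0.016480
d^3_{-2,3}(0.7652) = +0.016480
Attach z-rotation phases: D = e^{-i(-2)(5.2852)}·(+0.016480)·e^{-i(3)(0.725)} = -0.008493+0.014123i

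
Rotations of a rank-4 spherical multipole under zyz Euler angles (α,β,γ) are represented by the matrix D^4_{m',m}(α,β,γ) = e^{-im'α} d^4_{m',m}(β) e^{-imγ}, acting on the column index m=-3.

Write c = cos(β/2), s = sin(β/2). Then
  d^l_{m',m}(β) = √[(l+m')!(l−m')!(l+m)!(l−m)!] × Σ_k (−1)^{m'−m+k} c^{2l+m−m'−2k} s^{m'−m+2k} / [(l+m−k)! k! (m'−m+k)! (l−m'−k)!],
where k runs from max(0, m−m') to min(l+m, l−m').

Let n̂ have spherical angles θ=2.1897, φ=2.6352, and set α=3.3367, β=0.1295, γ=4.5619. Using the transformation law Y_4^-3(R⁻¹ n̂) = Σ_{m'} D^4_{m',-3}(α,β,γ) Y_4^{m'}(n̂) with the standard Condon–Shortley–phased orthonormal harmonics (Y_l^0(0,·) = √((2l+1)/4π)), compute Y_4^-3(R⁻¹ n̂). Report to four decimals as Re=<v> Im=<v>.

Re=0.4053 Im=-0.0297

Need the full column D^4_{m',-3} for m'=−4..4 at α=3.3367, β=0.1295, γ=4.5619.
cos(β/2)=0.997904, sin(β/2)=0.064705
d^4_{-4,-3}: single k=1 term ⇒ +0.180345;  D = -0.058262+0.170674i
d^4_{-3,-3}: k∈[0..1] ⇒ +0.983358 -0.028940 = +0.954418;  D = +0.127373-0.945880i
d^4_{-2,-3}: k∈[0..1] ⇒ -0.238574 +0.003009 = -0.235565;  D = -0.014420-0.235123i
d^4_{-1,-3}: k∈[0..1] ⇒ +0.032815 -0.000230 = +0.032585;  D = -0.008262-0.031520i
d^4_{0,-3}: k∈[0..1] ⇒ -0.003172 +0.000013 = -0.003159;  D = -0.001378-0.002842i
d^4_{1,-3}: k∈[0..1] ⇒ +0.000230 -0.000001 = +0.000229;  D = -0.000138-0.000183i
d^4_{2,-3}: k∈[0..1] ⇒ -0.000013 +0.000000 = -0.000013;  D = -0.000009-0.000008i
d^4_{3,-3}: k∈[0..1] ⇒ +0.000001 -0.000000 = +0.000001;  D = -0.000000-0.000000i
d^4_{4,-3}: single k=0 term ⇒ -0.000000;  D = -0.000000-0.000000i
Y_4^{m'}(θ=2.1897,φ=2.6352) and Σ D·Y over m':
  (-0.0583+0.1707i)·(-0.0856+0.1750i)  (+0.1274-0.9459i)·(+0.0202+0.3919i)  (-0.0144-0.2351i)·(+0.1593+0.2553i)  (-0.0083-0.0315i)·(-0.1259-0.0698i)  (-0.0014-0.0028i)·(-0.3314+0.0000i)  (-0.0001-0.0002i)·(+0.1259-0.0698i)  (-0.0000-0.0000i)·(+0.1593-0.2553i)  (-0.0000-0.0000i)·(-0.0202+0.3919i)  (-0.0000-0.0000i)·(-0.0856-0.1750i)
Y_4^-3(R⁻¹ n̂) = +0.405350-0.029706i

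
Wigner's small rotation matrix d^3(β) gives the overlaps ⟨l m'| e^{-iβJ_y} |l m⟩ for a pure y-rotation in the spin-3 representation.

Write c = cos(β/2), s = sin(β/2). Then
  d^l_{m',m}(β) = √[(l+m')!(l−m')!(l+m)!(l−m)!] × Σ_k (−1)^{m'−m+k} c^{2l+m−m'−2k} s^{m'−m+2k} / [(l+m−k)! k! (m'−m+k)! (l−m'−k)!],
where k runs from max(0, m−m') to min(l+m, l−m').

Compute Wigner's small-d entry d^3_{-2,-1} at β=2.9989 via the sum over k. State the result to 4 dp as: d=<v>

d=-0.0023

d^3_{-2,-1}(β=2.9989) via Wigner's sum:
With c≡cos(β/2)=0.071286 and s≡sin(β/2)=0.997456, N=[1·120·2·24]^{1/2}=75.894664
Admissible k: 1..2 (factorial args all ≥0)
  k=1: (−1)^0·75.8947/(24)·0.0713^5·0.9975^1 = +0.000006
  k=2: (−1)^1·75.8947/(12)·0.0713^3·0.9975^3 = -0.002274
d^3_{-2,-1}(2.9989) = +0.000006 -0.002274 = -0.002268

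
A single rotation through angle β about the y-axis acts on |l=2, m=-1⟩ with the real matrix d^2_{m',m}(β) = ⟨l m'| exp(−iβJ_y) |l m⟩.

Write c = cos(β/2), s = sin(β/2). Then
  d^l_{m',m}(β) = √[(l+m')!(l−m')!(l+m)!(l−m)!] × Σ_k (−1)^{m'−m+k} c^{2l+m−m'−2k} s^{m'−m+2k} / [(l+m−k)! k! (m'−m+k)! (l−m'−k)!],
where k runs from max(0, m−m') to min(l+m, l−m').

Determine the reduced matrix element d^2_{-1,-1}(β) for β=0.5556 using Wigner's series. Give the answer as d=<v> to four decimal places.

d^2_{-1,-1}(β=0.5556) via Wigner's sum:
Half-angle: c=0.961661, s=0.274241. N=√(1·6·1·6)=6.000000
Admissible k: 0..1 (factorial args all ≥0)
  k=0: (−1)^0·6.0000/(6)·0.9617^4·0.2742^0 = +0.855240
  k=1: (−1)^1·6.0000/(2)·0.9617^2·0.2742^2 = -0.208655
d^2_{-1,-1}(0.5556) = +0.855240 -0.208655 = +0.646585

d=0.6466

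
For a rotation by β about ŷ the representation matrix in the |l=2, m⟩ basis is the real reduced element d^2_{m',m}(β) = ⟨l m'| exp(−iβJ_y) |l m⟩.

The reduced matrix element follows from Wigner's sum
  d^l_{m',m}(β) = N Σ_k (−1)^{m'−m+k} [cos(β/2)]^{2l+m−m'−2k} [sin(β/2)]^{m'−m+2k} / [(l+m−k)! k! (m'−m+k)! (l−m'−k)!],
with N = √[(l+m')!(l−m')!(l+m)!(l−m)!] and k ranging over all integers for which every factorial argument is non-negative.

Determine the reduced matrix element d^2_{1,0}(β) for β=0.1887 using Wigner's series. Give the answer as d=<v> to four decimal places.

d^2_{1,0}(β=0.1887) via Wigner's sum:
Half-angle: c=0.995552, s=0.094210. N=√(6·1·2·2)=4.898979
k∈{0,1} keeps every argument non-negative
  k=0: (−1)^1·4.8990/(2)·0.9956^3·0.0942^1 = -0.227701
  k=1: (−1)^2·4.8990/(2)·0.9956^1·0.0942^3 = +0.002039
d^2_{1,0}(0.1887) = -0.227701 +0.002039 = -0.225662

d=-0.2257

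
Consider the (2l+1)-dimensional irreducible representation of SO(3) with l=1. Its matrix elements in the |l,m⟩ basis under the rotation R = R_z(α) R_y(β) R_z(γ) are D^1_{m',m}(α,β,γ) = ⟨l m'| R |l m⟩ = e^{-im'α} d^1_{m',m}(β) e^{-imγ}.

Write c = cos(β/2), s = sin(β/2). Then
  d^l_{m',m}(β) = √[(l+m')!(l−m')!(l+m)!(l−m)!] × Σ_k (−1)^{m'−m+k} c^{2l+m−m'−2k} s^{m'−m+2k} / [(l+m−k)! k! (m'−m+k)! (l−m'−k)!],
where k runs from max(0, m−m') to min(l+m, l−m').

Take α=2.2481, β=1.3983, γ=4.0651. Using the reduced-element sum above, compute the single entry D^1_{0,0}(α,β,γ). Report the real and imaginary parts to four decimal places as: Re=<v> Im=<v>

Re=0.1716 Im=0.0000

D^1_{0,0}(2.2481,1.3983,4.0651) = e^{-i·0·2.2481}·d^1_{0,0}(1.3983)·e^{-i·0·4.0651}. Compute d first:
Half-angle: c=0.765389, s=0.643567. N=√(1·1·1·1)=1.000000
k: max(0,(0)−(0))=0 … min(1+(0),1−(0))=1
  k=0: (−1)^0·1.0000/(1)·0.7654^2·0.6436^0 = +0.585821
  k=1: (−1)^1·1.0000/(1)·0.7654^0·0.6436^2 = -0.414179
d^1_{0,0}(1.3983) = +0.585821 -0.414179 = +0.171642
Attach z-rotation phases: D = e^{-i(0)(2.2481)}·(+0.171642)·e^{-i(0)(4.0651)} = +0.171642+0.000000i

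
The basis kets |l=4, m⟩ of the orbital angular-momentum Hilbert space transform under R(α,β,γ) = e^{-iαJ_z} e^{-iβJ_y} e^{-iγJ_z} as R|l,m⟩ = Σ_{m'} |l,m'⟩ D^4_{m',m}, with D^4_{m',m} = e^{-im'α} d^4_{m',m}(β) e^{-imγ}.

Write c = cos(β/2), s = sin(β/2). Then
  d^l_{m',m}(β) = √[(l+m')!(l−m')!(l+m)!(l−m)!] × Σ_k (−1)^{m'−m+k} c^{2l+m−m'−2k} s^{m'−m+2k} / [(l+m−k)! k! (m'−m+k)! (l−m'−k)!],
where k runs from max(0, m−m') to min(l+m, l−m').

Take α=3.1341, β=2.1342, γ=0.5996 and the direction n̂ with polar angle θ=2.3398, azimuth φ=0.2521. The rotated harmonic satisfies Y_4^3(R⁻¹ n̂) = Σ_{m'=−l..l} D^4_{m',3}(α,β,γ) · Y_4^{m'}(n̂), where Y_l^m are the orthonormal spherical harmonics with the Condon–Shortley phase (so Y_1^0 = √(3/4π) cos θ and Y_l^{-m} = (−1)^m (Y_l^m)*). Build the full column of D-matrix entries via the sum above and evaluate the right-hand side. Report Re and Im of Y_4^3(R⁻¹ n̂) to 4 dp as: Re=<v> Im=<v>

Need the full column D^4_{m',3} for m'=−4..4 at α=3.1341, β=2.1342, γ=0.5996.
cos(β/2)=0.482666, sin(β/2)=0.875804
d^4_{-4,3}: single k=7 term ⇒ +0.539563;  D = -0.137655-0.521708i
d^4_{-3,3}: k∈[6..7] ⇒ +0.735927 -0.346144 = +0.389782;  D = +0.096616+0.377618i
d^4_{-2,3}: k∈[5..6] ⇒ +0.650371 -0.713774 = -0.063403;  D = +0.015255+0.061540i
d^4_{-1,3}: k∈[4..5] ⇒ +0.422411 -0.834462 = -0.412052;  D = -0.096142-0.400679i
d^4_{0,3}: k∈[3..4] ⇒ +0.208219 -0.685552 = -0.477333;  D = +0.107893+0.464979i
d^4_{1,3}: k∈[2..3] ⇒ +0.076978 -0.422411 = -0.345433;  D = -0.075556-0.337068i
d^4_{2,3}: k∈[1..2] ⇒ +0.019999 -0.197533 = -0.177535;  D = +0.037533+0.173522i
d^4_{3,3}: k∈[0..1] ⇒ +0.002946 -0.067888 = -0.064942;  D = -0.013254-0.063576i
d^4_{4,3}: single k=0 term ⇒ -0.015117;  D = +0.002974+0.014822i
Y_4^{m'}(θ=2.3398,φ=0.2521) and Σ D·Y over m':
  (-0.1377-0.5217i)·(+0.0629-0.0998i)  (+0.0966+0.3776i)·(-0.2349+0.2217i)  (+0.0153+0.0615i)·(+0.3608-0.1991i)  (-0.0961-0.4007i)·(-0.0882+0.0227i)  (+0.1079+0.4650i)·(-0.3515+0.0000i)  (-0.0756-0.3371i)·(+0.0882+0.0227i)  (+0.0375+0.1735i)·(+0.3608+0.1991i)  (-0.0133-0.0636i)·(+0.2349+0.2217i)  (+0.0030+0.0148i)·(+0.0629+0.0998i)
Y_4^3(R⁻¹ n̂) = -0.180051-0.175517i

Re=-0.1801 Im=-0.1755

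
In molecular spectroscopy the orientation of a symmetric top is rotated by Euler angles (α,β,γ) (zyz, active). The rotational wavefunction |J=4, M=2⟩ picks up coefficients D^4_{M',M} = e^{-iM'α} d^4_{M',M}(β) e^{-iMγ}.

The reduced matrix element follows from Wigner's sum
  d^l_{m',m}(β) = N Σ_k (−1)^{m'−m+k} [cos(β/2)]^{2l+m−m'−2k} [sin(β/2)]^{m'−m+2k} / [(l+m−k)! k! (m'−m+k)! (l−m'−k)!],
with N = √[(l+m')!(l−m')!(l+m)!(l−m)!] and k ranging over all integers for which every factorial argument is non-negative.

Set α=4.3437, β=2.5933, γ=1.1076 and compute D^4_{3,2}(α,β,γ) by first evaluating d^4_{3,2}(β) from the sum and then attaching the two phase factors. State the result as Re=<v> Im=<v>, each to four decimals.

Re=-0.0127 Im=-0.0063

Split into d^4_{3,2}(β=2.5933) × two z-phases.
c=cos(2.5933/2)=0.270725, s=sin(2.5933/2)=0.962657; N=√[5040·1·720·2]=2693.993318
k: max(0,(2)−(3))=0 … min(4+(2),4−(3))=1
  k=0: (−1)^1·2693.9933/(720)·0.2707^7·0.9627^1 = -0.000384
  k=1: (−1)^2·2693.9933/(240)·0.2707^5·0.9627^3 = +0.014563
d^4_{3,2}(2.5933) = -0.000384 +0.014563 = +0.014179
Attach z-rotation phases: D = e^{-i(3)(4.3437)}·(+0.014179)·e^{-i(2)(1.1076)} = -0.012694-0.006316i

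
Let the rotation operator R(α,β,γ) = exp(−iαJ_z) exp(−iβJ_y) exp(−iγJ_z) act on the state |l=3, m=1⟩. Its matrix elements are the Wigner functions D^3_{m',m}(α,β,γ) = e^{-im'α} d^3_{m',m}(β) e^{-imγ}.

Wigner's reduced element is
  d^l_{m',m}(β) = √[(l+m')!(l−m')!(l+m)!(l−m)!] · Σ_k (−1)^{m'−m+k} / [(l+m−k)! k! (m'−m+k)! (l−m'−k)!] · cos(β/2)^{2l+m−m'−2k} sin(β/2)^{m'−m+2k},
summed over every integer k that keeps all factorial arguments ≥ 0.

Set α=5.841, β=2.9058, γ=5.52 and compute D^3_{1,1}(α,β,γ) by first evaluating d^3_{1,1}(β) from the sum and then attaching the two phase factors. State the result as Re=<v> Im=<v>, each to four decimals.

First d^3_{1,1}(β=2.9058), then the phase factors e^{-i(1)α} and e^{-i(1)γ}:
With c≡cos(β/2)=0.117623 and s≡sin(β/2)=0.993058, N=[24·2·24·2]^{1/2}=48.000000
The bounds max(0,m−m')=0 and min(l+m,l−m')=2 give 3 terms
  k=0: (−1)^0·48.0000/(48)·0.1176^6·0.9931^0 = +0.000003
  k=1: (−1)^1·48.0000/(6)·0.1176^4·0.9931^2 = -0.001510
  k=2: (−1)^2·48.0000/(8)·0.1176^2·0.9931^4 = +0.080730
d^3_{1,1}(2.9058) = +0.000003 -0.001510 +0.080730 = +0.079223
Attach z-rotation phases: D = e^{-i(1)(5.841)}·(+0.079223)·e^{-i(1)(5.52)} = +0.028310+0.073992i

Re=0.0283 Im=0.0740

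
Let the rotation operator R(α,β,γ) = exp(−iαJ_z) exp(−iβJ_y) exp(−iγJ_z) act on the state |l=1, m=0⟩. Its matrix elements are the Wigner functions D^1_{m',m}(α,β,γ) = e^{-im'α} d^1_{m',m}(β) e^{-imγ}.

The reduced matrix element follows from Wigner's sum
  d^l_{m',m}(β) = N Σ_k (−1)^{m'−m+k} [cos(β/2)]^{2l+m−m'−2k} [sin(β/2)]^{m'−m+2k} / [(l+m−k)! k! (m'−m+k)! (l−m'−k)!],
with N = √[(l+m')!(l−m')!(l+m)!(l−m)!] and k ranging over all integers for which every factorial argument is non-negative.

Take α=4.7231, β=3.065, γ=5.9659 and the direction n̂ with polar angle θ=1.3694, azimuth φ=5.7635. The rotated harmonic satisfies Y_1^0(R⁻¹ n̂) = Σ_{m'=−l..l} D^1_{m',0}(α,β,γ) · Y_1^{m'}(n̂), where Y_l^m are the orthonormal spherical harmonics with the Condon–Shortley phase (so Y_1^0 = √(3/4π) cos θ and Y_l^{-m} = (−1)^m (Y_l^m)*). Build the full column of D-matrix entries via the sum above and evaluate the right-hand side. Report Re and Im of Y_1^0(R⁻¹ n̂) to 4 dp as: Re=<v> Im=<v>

Need the full column D^1_{m',0} for m'=−1..1 at α=4.7231, β=3.065, γ=5.9659.
cos(β/2)=0.038287, sin(β/2)=0.999267
d^1_{-1,0}: single k=1 term ⇒ +0.054106;  D = +0.000580-0.054103i
d^1_{0,0}: k∈[0..1] ⇒ +0.001466 -0.998534 = -0.997068;  D = -0.997068+0.000000i
d^1_{1,0}: single k=0 term ⇒ -0.054106;  D = -0.000580-0.054103i
Y_1^{m'}(θ=1.3694,φ=5.7635) and Σ D·Y over m':
  (+0.0006-0.0541i)·(+0.2938+0.1681i)  (-0.9971+0.0000i)·(+0.0977+0.0000i)  (-0.0006-0.0541i)·(-0.2938+0.1681i)
Y_1^0(R⁻¹ n̂) = -0.078922+0.000000i

Re=-0.0789 Im=0.0000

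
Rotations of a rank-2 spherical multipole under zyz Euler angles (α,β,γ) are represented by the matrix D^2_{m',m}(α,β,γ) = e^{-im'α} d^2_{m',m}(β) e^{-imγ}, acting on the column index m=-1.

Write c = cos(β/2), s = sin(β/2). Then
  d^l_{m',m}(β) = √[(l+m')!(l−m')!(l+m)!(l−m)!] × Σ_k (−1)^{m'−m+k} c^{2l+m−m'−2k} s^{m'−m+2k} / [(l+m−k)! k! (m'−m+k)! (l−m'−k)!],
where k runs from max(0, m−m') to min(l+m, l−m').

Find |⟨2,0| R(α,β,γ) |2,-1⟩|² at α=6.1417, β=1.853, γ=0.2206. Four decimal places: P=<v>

P=0.1073

Split into d^2_{0,-1}(β=1.853) × two z-phases.
c=cos(1.853/2)=0.600636, s=sin(1.853/2)=0.799523; N=√[2·2·1·6]=4.898979
Admissible k: 0..1 (factorial args all ≥0)
  k=0: (−1)^1·4.8990/(2)·0.6006^3·0.7995^1 = -0.424366
  k=1: (−1)^2·4.8990/(2)·0.6006^1·0.7995^3 = +0.751933
d^2_{0,-1}(1.853) = -0.424366 +0.751933 = +0.327567
|D^2_{0,-1}|² = |d^2_{0,-1}(β)|² = (+0.327567)² = 0.107300 (the z-rotation phases have unit modulus)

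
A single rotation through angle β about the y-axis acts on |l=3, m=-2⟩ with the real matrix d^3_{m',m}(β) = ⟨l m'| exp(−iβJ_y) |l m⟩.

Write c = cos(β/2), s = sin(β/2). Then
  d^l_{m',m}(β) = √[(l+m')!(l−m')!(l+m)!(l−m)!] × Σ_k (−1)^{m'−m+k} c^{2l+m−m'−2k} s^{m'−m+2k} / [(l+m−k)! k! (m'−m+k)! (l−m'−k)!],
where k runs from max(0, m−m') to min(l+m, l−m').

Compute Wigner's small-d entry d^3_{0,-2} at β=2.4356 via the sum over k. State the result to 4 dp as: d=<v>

d=-0.4386

d^3_{0,-2}(β=2.4356) via Wigner's sum:
c=cos(2.4356/2)=0.345711, s=sin(2.4356/2)=0.938341; N=√[6·6·1·120]=65.726707
k: max(0,(-2)−(0))=0 … min(3+(-2),3−(0))=1
  k=0: (−1)^2·65.7267/(12)·0.3457^4·0.9383^2 = +0.068887
  k=1: (−1)^3·65.7267/(12)·0.3457^2·0.9383^4 = -0.507493
d^3_{0,-2}(2.4356) = +0.068887 -0.507493 = -0.438606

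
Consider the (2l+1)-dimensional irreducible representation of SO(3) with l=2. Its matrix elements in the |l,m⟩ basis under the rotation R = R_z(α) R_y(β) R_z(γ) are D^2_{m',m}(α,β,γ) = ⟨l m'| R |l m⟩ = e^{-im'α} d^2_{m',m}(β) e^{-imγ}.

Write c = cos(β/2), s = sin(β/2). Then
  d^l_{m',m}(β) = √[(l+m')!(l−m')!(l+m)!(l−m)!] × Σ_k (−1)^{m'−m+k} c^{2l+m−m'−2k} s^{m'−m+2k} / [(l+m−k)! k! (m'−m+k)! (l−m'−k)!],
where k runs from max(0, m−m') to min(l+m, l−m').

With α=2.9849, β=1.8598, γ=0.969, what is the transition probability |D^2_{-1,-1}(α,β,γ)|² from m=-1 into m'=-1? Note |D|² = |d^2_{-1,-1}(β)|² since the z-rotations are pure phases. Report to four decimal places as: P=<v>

First d^2_{-1,-1}(β=1.8598), then the phase factors e^{-i(-1)α} and e^{-i(-1)γ}:
With c≡cos(β/2)=0.597914 and s≡sin(β/2)=0.801560, N=[1·6·1·6]^{1/2}=6.000000
k∈{0,1} keeps every argument non-negative
  k=0: (−1)^0·6.0000/(6)·0.5979^4·0.8016^0 = +0.127807
  k=1: (−1)^1·6.0000/(2)·0.5979^2·0.8016^2 = -0.689082
d^2_{-1,-1}(1.8598) = +0.127807 -0.689082 = -0.561275
|D^2_{-1,-1}|² = |d^2_{-1,-1}(β)|² = (-0.561275)² = 0.315030 (the z-rotation phases have unit modulus)

P=0.3150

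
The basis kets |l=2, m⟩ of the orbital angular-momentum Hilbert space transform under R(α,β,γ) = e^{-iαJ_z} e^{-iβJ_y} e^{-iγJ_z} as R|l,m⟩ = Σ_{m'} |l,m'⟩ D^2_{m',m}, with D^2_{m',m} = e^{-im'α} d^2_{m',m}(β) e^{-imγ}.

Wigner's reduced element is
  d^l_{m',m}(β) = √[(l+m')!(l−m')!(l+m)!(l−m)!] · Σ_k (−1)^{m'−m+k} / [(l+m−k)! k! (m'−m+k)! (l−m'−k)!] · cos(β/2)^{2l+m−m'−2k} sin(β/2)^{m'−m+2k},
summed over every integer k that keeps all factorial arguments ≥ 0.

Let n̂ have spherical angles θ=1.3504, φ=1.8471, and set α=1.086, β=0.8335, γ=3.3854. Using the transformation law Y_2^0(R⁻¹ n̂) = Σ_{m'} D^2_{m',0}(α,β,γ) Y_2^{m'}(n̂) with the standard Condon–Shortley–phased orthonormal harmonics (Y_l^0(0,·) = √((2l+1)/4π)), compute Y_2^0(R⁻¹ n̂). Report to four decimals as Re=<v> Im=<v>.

Re=0.1094 Im=0.0000

Need the full column D^2_{m',0} for m'=−2..2 at α=1.086, β=0.8335, γ=3.3854.
cos(β/2)=0.914409, sin(β/2)=0.404791
d^2_{-2,0}: single k=2 term ⇒ +0.335597;  D = -0.189826+0.276752i
d^2_{-1,0}: k∈[1..2] ⇒ +0.758103 -0.148562 = +0.609541;  D = +0.284063+0.539303i
d^2_{0,0}: k∈[0..2] ⇒ +0.699138 -0.548028 +0.026849 = +0.177958;  D = +0.177958+0.000000i
d^2_{1,0}: k∈[0..1] ⇒ -0.758103 +0.148562 = -0.609541;  D = -0.284063+0.539303i
d^2_{2,0}: single k=0 term ⇒ +0.335597;  D = -0.189826-0.276752i
Y_2^{m'}(θ=1.3504,φ=1.8471) and Σ D·Y over m':
  (-0.1898+0.2768i)·(-0.3131+0.1931i)  (+0.2841+0.5393i)·(-0.0450-0.1586i)  (+0.1780+0.0000i)·(-0.2702+0.0000i)  (-0.2841+0.5393i)·(+0.0450-0.1586i)  (-0.1898-0.2768i)·(-0.3131-0.1931i)
Y_2^0(R⁻¹ n̂) = +0.109389-0.000000i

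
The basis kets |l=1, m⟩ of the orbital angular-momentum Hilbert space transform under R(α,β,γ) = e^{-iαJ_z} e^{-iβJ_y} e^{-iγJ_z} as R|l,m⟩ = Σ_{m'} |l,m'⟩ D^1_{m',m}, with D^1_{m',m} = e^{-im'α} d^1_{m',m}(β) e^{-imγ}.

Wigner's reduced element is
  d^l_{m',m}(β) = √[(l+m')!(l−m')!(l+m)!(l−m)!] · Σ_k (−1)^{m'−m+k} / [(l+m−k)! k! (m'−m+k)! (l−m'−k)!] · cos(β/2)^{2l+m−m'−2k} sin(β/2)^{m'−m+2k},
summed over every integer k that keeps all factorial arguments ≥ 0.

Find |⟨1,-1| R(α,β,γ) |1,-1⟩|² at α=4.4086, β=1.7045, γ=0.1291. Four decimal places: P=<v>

Split into d^1_{-1,-1}(β=1.7045) × two z-phases.
With c≡cos(β/2)=0.658291 and s≡sin(β/2)=0.752763, N=[1·2·1·2]^{1/2}=2.000000
Admissible k: 0..0 (factorial args all ≥0)
  k=0: (−1)^0·2.0000/(2)·0.6583^2·0.7528^0 = +0.433347
d^1_{-1,-1}(1.7045) = +0.433347
|D^1_{-1,-1}|² = |d^1_{-1,-1}(β)|² = (+0.433347)² = 0.187790 (the z-rotation phases have unit modulus)

P=0.1878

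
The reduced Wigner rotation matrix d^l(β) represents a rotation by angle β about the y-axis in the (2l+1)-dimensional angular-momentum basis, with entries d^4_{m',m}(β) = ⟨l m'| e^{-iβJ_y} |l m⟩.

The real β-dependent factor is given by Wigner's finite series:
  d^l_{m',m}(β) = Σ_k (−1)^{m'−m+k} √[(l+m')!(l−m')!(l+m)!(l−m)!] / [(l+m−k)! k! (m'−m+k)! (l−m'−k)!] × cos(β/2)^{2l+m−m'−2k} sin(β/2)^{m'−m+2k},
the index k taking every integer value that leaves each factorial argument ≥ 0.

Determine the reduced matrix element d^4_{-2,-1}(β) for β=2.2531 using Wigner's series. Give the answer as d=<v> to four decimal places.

d^4_{-2,-1}(β=2.2531) via Wigner's sum:
Half-angle: c=0.429777, s=0.902935. N=√(2·720·6·120)=1018.233765
k∈{1,2,3} keeps every argument non-negative
  k=1: (−1)^0·1018.2338/(240)·0.4298^7·0.9029^1 = +0.010375
  k=2: (−1)^1·1018.2338/(48)·0.4298^5·0.9029^3 = -0.228978
  k=3: (−1)^2·1018.2338/(72)·0.4298^3·0.9029^5 = +0.673795
d^4_{-2,-1}(2.2531) = +0.010375 -0.228978 +0.673795 = +0.455193

d=0.4552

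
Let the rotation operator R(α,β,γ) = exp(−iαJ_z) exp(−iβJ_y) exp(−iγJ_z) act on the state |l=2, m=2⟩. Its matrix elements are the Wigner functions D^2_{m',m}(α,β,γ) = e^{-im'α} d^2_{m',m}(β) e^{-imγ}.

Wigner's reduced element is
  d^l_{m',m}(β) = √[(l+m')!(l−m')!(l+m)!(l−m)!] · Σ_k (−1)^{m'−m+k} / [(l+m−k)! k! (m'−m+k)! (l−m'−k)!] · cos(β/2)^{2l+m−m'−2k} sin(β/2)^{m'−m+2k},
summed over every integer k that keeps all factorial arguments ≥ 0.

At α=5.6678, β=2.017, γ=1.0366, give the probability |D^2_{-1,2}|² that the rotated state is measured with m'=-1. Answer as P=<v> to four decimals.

First d^2_{-1,2}(β=2.017), then the phase factors e^{-i(-1)α} and e^{-i(2)γ}:
Half-angle: c=0.533130, s=0.846033. N=√(1·6·24·1)=12.000000
Admissible k: 3..3 (factorial args all ≥0)
  k=3: (−1)^0·12.0000/(6)·0.5331^1·0.8460^3 = +0.645692
d^2_{-1,2}(2.017) = +0.645692
|D^2_{-1,2}|² = |d^2_{-1,2}(β)|² = (+0.645692)² = 0.416918 (the z-rotation phases have unit modulus)

P=0.4169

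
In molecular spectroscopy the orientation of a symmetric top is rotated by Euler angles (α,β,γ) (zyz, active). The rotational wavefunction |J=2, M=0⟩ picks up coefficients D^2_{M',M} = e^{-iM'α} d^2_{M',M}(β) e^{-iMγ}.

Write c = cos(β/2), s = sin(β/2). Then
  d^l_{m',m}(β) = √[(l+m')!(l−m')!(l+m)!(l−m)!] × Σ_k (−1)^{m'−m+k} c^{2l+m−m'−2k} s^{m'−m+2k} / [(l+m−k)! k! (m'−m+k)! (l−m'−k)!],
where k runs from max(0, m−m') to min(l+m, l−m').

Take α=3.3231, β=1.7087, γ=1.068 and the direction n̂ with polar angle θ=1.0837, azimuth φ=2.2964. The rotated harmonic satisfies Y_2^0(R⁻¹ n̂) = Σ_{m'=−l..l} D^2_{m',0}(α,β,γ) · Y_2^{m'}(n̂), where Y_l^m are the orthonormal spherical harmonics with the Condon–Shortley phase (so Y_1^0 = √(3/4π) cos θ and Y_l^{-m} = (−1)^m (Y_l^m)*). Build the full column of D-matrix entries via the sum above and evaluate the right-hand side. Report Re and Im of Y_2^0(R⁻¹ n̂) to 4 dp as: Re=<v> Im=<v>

Re=-0.1724 Im=0.0000

Need the full column D^2_{m',0} for m'=−2..2 at α=3.3231, β=1.7087, γ=1.068.
cos(β/2)=0.656709, sin(β/2)=0.754144
d^2_{-2,0}: single k=2 term ⇒ +0.600800;  D = +0.561647+0.213341i
d^2_{-1,0}: k∈[1..2] ⇒ +0.523177 -0.689941 = -0.166764;  D = +0.164024+0.030103i
d^2_{0,0}: k∈[0..2] ⇒ +0.185991 -0.981103 +0.323458 = -0.471654;  D = -0.471654+0.000000i
d^2_{1,0}: k∈[0..1] ⇒ -0.523177 +0.689941 = +0.166764;  D = -0.164024+0.030103i
d^2_{2,0}: single k=0 term ⇒ +0.600800;  D = +0.561647-0.213341i
Y_2^{m'}(θ=1.0837,φ=2.2964) and Σ D·Y over m':
  (+0.5616+0.2133i)·(-0.0360+0.2995i)  (+0.1640+0.0301i)·(-0.2120-0.2391i)  (-0.4717+0.0000i)·(-0.1081+0.0000i)  (-0.1640+0.0301i)·(+0.2120-0.2391i)  (+0.5616-0.2133i)·(-0.0360-0.2995i)
Y_2^0(R⁻¹ n̂) = -0.172396+0.000000i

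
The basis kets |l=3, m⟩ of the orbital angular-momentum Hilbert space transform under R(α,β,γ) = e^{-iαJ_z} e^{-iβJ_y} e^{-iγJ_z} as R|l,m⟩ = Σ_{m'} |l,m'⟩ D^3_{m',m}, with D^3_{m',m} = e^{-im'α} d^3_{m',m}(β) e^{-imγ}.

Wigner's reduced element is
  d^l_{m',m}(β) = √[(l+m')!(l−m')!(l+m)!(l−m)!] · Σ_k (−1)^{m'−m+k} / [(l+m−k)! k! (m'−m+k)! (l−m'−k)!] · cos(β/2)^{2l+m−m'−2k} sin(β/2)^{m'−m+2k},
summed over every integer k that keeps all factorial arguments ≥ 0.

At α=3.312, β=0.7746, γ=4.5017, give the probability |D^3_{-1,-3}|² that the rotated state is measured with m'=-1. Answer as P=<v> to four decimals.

P=0.1649

First d^3_{-1,-3}(β=0.7746), then the phase factors e^{-i(-1)α} and e^{-i(-3)γ}:
c=cos(0.7746/2)=0.925932, s=sin(0.7746/2)=0.377690; N=√[2·24·1·720]=185.903201
k∈{0} keeps every argument non-negative
  k=0: (−1)^2·185.9032/(48)·0.9259^4·0.3777^2 = +0.406100
d^3_{-1,-3}(0.7746) = +0.406100
|D^3_{-1,-3}|² = |d^3_{-1,-3}(β)|² = (+0.406100)² = 0.164917 (the z-rotation phases have unit modulus)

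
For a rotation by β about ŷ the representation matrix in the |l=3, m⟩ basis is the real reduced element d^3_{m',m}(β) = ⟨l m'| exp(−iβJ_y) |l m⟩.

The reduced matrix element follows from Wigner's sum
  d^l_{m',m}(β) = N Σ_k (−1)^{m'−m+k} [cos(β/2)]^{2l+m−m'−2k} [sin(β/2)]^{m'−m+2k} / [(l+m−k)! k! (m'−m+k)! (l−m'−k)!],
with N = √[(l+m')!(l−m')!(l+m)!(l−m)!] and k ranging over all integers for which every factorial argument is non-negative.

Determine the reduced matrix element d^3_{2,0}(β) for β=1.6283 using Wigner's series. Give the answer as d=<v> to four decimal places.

d=-0.0784

d^3_{2,0}(β=1.6283) via Wigner's sum:
Half-angle: c=0.686487, s=0.727142. N=√(120·1·6·6)=65.726707
The bounds max(0,m−m')=0 and min(l+m,l−m')=1 give 2 terms
  k=0: (−1)^2·65.7267/(12)·0.6865^4·0.7271^2 = +0.643173
  k=1: (−1)^3·65.7267/(12)·0.6865^2·0.7271^4 = -0.721610
d^3_{2,0}(1.6283) = +0.643173 -0.721610 = -0.078437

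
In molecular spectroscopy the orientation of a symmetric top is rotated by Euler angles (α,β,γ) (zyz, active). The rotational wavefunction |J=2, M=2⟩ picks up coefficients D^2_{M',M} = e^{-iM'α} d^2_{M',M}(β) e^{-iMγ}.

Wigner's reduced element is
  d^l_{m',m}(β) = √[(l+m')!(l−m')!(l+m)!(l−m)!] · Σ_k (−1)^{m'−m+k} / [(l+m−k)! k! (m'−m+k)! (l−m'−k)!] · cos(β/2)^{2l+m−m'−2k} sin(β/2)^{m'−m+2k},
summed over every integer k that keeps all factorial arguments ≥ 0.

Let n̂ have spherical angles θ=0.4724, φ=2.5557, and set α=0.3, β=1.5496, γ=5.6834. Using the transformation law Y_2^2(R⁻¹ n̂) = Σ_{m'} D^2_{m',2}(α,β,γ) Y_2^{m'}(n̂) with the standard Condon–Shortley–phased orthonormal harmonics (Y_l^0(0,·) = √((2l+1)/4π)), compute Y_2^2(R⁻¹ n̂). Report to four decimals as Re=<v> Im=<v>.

Need the full column D^2_{m',2} for m'=−2..2 at α=0.3, β=1.5496, γ=5.6834.
cos(β/2)=0.714561, sin(β/2)=0.699573
d^2_{-2,2}: single k=4 term ⇒ +0.239515;  D = -0.054318+0.233274i
d^2_{-1,2}: single k=3 term ⇒ +0.489293;  D = +0.034821+0.488052i
d^2_{0,2}: single k=2 term ⇒ +0.612097;  D = +0.222043+0.570403i
d^2_{1,2}: single k=1 term ⇒ +0.510483;  D = +0.317493+0.399739i
d^2_{2,2}: single k=0 term ⇒ +0.260710;  D = +0.215236+0.147115i
Y_2^{m'}(θ=0.4724,φ=2.5557) and Σ D·Y over m':
  (-0.0543+0.2333i)·(+0.0311+0.0737i)  (+0.0348+0.4881i)·(-0.2608-0.1731i)  (+0.2220+0.5704i)·(+0.4349+0.0000i)  (+0.3175+0.3997i)·(+0.2608-0.1731i)  (+0.2152+0.1471i)·(+0.0311-0.0737i)
Y_2^2(R⁻¹ n̂) = +0.322605+0.155997i

Re=0.3226 Im=0.1560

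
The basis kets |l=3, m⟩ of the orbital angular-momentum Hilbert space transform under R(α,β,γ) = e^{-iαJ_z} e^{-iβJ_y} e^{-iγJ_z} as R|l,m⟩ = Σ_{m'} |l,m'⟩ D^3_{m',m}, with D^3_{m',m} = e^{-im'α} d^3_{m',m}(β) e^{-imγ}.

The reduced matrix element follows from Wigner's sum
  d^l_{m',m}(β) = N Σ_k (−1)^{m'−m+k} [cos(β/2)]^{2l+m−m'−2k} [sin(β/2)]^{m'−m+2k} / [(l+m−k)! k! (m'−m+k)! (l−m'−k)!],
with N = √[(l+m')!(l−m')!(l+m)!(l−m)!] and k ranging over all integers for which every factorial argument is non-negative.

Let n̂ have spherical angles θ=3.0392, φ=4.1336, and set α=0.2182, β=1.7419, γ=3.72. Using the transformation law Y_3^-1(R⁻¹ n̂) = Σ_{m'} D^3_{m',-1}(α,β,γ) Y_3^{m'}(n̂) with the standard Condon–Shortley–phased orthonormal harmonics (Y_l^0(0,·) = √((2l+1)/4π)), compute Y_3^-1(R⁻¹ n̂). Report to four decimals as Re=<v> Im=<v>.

Need the full column D^3_{m',-1} for m'=−3..3 at α=0.2182, β=1.7419, γ=3.72.
cos(β/2)=0.644100, sin(β/2)=0.764941
d^3_{-3,-1}: single k=2 term ⇒ +0.390046;  D = -0.129262-0.368004i
d^3_{-2,-1}: k∈[1..2] ⇒ +0.268161 -0.756440 = -0.488279;  D = +0.257706+0.414734i
d^3_{-1,-1}: k∈[0..2] ⇒ +0.071404 -0.805675 +0.852256 = +0.117985;  D = -0.082488-0.084358i
d^3_{0,-1}: k∈[0..2] ⇒ -0.293755 +1.242957 -0.584365 = +0.364837;  D = -0.305491-0.199453i
d^3_{1,-1}: k∈[0..2] ⇒ +0.604256 -1.136342 +0.200340 = -0.331746;  D = +0.310455+0.116930i
d^3_{2,-1}: k∈[0..1] ⇒ -0.756440 +0.533450 = -0.222990;  D = +0.220745+0.031560i
d^3_{3,-1}: single k=0 term ⇒ +0.550129;  D = -0.548533+0.041875i
Y_3^{m'}(θ=3.0392,φ=4.1336) and Σ D·Y over m':
  (-0.1293-0.3680i)·(+0.0004+0.0001i)  (+0.2577+0.4147i)·(+0.0043+0.0097i)  (-0.0825-0.0844i)·(-0.0713+0.1092i)  (-0.3055-0.1995i)·(-0.7231+0.0000i)  (+0.3105+0.1169i)·(+0.0713+0.1092i)  (+0.2207+0.0316i)·(+0.0043-0.0097i)  (-0.5485+0.0419i)·(-0.0004+0.0001i)
Y_3^-1(R⁻¹ n̂) = +0.243882+0.185494i

Re=0.2439 Im=0.1855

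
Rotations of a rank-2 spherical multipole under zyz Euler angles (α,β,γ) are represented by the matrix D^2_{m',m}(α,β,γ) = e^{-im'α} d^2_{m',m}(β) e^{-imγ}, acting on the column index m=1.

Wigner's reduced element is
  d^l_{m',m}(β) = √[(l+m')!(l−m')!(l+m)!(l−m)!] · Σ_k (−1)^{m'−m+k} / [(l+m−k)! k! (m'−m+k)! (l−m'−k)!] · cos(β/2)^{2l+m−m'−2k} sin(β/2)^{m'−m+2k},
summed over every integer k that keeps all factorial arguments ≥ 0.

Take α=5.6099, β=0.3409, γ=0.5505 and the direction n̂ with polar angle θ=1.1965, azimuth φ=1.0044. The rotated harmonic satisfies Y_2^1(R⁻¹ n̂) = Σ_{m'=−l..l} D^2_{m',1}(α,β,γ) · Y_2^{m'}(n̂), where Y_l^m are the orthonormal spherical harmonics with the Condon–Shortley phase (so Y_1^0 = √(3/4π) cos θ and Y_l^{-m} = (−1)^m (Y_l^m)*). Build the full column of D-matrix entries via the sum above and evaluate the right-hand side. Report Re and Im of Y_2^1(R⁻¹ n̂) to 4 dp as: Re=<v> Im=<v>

Need the full column D^2_{m',1} for m'=−2..2 at α=5.6099, β=0.3409, γ=0.5505.
cos(β/2)=0.985509, sin(β/2)=0.169626
d^2_{-2,1}: single k=3 term ⇒ +0.009620;  D = -0.003083-0.009112i
d^2_{-1,1}: k∈[2..3] ⇒ +0.083835 -0.000828 = +0.083007;  D = +0.028230-0.078059i
d^2_{0,1}: k∈[1..2] ⇒ +0.397694 -0.011782 = +0.385912;  D = +0.328899-0.201876i
d^2_{1,1}: k∈[0..1] ⇒ +0.943282 -0.083835 = +0.859447;  D = +0.852976+0.105262i
d^2_{2,1}: single k=0 term ⇒ -0.324716;  D = -0.227145-0.232046i
Y_2^{m'}(θ=1.1965,φ=1.0044) and Σ D·Y over m':
  (-0.0031-0.0091i)·(-0.1419-0.3030i)  (+0.0282-0.0781i)·(+0.1411-0.2218i)  (+0.3289-0.2019i)·(-0.1889+0.0000i)  (+0.8530+0.1053i)·(-0.1411-0.2218i)  (-0.2271-0.2320i)·(-0.1419+0.3030i)
Y_2^1(R⁻¹ n̂) = -0.072209-0.216892i

Re=-0.0722 Im=-0.2169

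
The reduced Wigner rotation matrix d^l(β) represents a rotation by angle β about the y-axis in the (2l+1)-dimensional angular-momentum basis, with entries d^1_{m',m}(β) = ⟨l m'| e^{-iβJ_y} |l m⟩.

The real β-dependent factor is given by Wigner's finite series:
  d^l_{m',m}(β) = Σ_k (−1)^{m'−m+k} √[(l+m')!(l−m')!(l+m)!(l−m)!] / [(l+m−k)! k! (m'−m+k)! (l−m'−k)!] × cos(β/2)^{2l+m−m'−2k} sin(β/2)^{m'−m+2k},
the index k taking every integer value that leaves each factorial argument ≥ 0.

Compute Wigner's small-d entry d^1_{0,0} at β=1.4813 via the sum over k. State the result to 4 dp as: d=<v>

d^1_{0,0}(β=1.4813) via Wigner's sum:
Half-angle: c=0.738030, s=0.674768. N=√(1·1·1·1)=1.000000
The bounds max(0,m−m')=0 and min(l+m,l−m')=1 give 2 terms
  k=0: (−1)^0·1.0000/(1)·0.7380^2·0.6748^0 = +0.544688
  k=1: (−1)^1·1.0000/(1)·0.7380^0·0.6748^2 = -0.455312
d^1_{0,0}(1.4813) = +0.544688 -0.455312 = +0.089377

d=0.0894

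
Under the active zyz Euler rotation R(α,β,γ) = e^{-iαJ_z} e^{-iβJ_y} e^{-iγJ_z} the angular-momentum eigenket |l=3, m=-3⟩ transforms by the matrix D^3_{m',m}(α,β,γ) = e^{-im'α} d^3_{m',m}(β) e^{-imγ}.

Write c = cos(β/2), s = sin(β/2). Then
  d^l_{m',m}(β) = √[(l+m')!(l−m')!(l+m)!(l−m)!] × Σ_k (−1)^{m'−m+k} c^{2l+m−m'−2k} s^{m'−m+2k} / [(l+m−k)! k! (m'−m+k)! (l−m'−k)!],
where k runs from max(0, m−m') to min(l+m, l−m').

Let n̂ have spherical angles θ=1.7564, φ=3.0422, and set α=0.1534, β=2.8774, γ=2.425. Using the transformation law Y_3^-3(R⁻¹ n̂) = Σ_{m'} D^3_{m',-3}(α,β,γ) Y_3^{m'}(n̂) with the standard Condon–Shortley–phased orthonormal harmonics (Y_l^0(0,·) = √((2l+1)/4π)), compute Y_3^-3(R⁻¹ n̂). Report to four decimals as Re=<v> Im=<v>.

Need the full column D^3_{m',-3} for m'=−3..3 at α=0.1534, β=2.8774, γ=2.425.
cos(β/2)=0.131712, sin(β/2)=0.991288
d^3_{-3,-3}: single k=0 term ⇒ +0.000005;  D = +0.000001+0.000005i
d^3_{-2,-3}: single k=0 term ⇒ -0.000096;  D = -0.000026-0.000093i
d^3_{-1,-3}: single k=0 term ⇒ +0.001145;  D = +0.000473+0.001043i
d^3_{0,-3}: single k=0 term ⇒ -0.009954;  D = -0.005447-0.008332i
d^3_{1,-3}: single k=0 term ⇒ +0.064878;  D = +0.043380+0.048242i
d^3_{2,-3}: single k=0 term ⇒ -0.308817;  D = -0.239151-0.195384i
d^3_{3,-3}: single k=0 term ⇒ +0.948853;  D = +0.817902+0.480998i
Y_3^{m'}(θ=1.7564,φ=3.0422) and Σ D·Y over m':
  (+0.0000+0.0000i)·(-0.3786-0.1164i)  (-0.0000-0.0001i)·(-0.1786-0.0360i)  (+0.0005+0.0010i)·(+0.2622+0.0262i)  (-0.0054-0.0083i)·(+0.1949+0.0000i)  (+0.0434+0.0482i)·(-0.2622+0.0262i)  (-0.2392-0.1954i)·(-0.1786+0.0360i)  (+0.8179+0.4810i)·(+0.3786-0.1164i)
Y_3^-3(R⁻¹ n̂) = +0.401778+0.100389i

Re=0.4018 Im=0.1004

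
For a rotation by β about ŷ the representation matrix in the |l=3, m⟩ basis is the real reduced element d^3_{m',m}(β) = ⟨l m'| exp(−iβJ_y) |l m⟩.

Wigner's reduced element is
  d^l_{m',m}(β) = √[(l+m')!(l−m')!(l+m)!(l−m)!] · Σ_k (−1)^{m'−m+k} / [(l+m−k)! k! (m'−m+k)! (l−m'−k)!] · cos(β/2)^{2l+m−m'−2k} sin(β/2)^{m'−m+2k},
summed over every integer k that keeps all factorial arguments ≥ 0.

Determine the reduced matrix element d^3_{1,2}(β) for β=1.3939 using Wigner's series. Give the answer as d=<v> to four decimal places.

d^3_{1,2}(β=1.3939) via Wigner's sum:
With c≡cos(β/2)=0.766803 and s≡sin(β/2)=0.641882, N=[24·2·120·1]^{1/2}=75.894664
k: max(0,(2)−(1))=1 … min(3+(2),3−(1))=2
  k=1: (−1)^0·75.8947/(24)·0.7668^5·0.6419^1 = +0.538116
  k=2: (−1)^1·75.8947/(12)·0.7668^3·0.6419^3 = -0.754133
d^3_{1,2}(1.3939) = +0.538116 -0.754133 = -0.216017

d=-0.2160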